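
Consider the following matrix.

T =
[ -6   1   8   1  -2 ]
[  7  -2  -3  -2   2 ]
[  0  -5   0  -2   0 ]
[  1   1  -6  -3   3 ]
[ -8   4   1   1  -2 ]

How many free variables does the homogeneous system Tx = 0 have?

Row reduce to echelon form.
R2 ← R2 + (7/6)·R1: [0, -5/6, 19/3, -5/6, -1/3]
R4 ← R4 + (1/6)·R1: [0, 7/6, -14/3, -17/6, 8/3]
R5 ← R5 − (4/3)·R1: [0, 8/3, -29/3, -1/3, 2/3]
R3 ← R3 − (6)·R2: [0, 0, -38, 3, 2]
R4 ← R4 + (7/5)·R2: [0, 0, 21/5, -4, 11/5]
R5 ← R5 + (16/5)·R2: [0, 0, 53/5, -3, -2/5]
R4 ← R4 + (21/190)·R3: [0, 0, 0, -697/190, 46/19]
R5 ← R5 + (53/190)·R3: [0, 0, 0, -411/190, 3/19]
R5 ← R5 − (411/697)·R4: [0, 0, 0, 0, -885/697]
5 nonzero rows, so rank(T) = 5.
T has 5 columns; by rank–nullity, nullity = 5 − 5 = 0.

0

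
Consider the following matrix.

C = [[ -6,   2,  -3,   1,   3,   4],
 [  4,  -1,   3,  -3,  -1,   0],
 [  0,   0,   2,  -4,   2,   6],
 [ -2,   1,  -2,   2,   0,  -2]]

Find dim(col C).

3

Row reduce to echelon form.
R2 ← R2 + (2/3)·R1: [0, 1/3, 1, -7/3, 1, 8/3]
R4 ← R4 − (1/3)·R1: [0, 1/3, -1, 5/3, -1, -10/3]
R4 ← R4 − R2: [0, 0, -2, 4, -2, -6]
R4 ← R4 + R3: [0, 0, 0, 0, 0, 0]
Echelon form has 3 nonzero rows, so rank(C) = 3.
The column space has dimension equal to the rank: 3.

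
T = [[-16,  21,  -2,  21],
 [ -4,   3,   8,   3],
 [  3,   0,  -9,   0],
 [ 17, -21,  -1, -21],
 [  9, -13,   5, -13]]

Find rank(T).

3

Row reduce to echelon form.
R2 ← R2 − (1/4)·R1: [0, -9/4, 17/2, -9/4]
R3 ← R3 + (3/16)·R1: [0, 63/16, -75/8, 63/16]
R4 ← R4 + (17/16)·R1: [0, 21/16, -25/8, 21/16]
R5 ← R5 + (9/16)·R1: [0, -19/16, 31/8, -19/16]
R3 ← R3 + (7/4)·R2: [0, 0, 11/2, 0]
R4 ← R4 + (7/12)·R2: [0, 0, 11/6, 0]
R5 ← R5 − (19/36)·R2: [0, 0, -11/18, 0]
R4 ← R4 − (1/3)·R3: [0, 0, 0, 0]
R5 ← R5 + (1/9)·R3: [0, 0, 0, 0]
Echelon form has 3 nonzero rows, so rank(T) = 3.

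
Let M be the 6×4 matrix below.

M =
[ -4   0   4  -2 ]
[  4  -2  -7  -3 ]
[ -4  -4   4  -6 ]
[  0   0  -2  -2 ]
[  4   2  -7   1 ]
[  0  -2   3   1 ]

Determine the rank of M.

3

Row reduce to echelon form.
R2 ← R2 + R1: [0, -2, -3, -5]
R3 ← R3 − R1: [0, -4, 0, -4]
R5 ← R5 + R1: [0, 2, -3, -1]
R3 ← R3 − (2)·R2: [0, 0, 6, 6]
R5 ← R5 + R2: [0, 0, -6, -6]
R6 ← R6 − R2: [0, 0, 6, 6]
R4 ← R4 + (1/3)·R3: [0, 0, 0, 0]
R5 ← R5 + R3: [0, 0, 0, 0]
R6 ← R6 − R3: [0, 0, 0, 0]
Echelon form has 3 nonzero rows, so rank(M) = 3.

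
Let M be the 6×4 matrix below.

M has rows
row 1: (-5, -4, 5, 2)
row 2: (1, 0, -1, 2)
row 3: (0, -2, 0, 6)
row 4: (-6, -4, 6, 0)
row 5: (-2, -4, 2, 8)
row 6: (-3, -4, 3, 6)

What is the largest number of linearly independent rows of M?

Row reduce to echelon form.
R2 ← R2 + (1/5)·R1: [0, -4/5, 0, 12/5]
R4 ← R4 − (6/5)·R1: [0, 4/5, 0, -12/5]
R5 ← R5 − (2/5)·R1: [0, -12/5, 0, 36/5]
R6 ← R6 − (3/5)·R1: [0, -8/5, 0, 24/5]
R3 ← R3 − (5/2)·R2: [0, 0, 0, 0]
R4 ← R4 + R2: [0, 0, 0, 0]
R5 ← R5 − (3)·R2: [0, 0, 0, 0]
R6 ← R6 − (2)·R2: [0, 0, 0, 0]
Echelon form has 2 nonzero rows, so rank(M) = 2.
The rank gives the maximum number of linearly independent rows: 2.

2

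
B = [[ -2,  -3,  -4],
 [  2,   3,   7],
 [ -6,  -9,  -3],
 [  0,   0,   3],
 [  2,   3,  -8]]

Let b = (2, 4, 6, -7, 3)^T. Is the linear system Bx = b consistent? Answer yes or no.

Row reduce the augmented matrix [B | b].
R2 ← R2 + R1: [0, 0, 3, 6]
R3 ← R3 − (3)·R1: [0, 0, 9, 0]
R5 ← R5 + R1: [0, 0, -12, 5]
R3 ← R3 − (3)·R2: [0, 0, 0, -18]
R4 ← R4 − R2: [0, 0, 0, -13]
R5 ← R5 + (4)·R2: [0, 0, 0, 29]
R4 ← R4 − (13/18)·R3: [0, 0, 0, 0]
R5 ← R5 + (29/18)·R3: [0, 0, 0, 0]
The echelon form has 3 nonzero rows; the last pivot sits in the augmented column, so rank(B) = 2 but rank([B|b]) = 3.
Since the ranks differ, the system is inconsistent.

no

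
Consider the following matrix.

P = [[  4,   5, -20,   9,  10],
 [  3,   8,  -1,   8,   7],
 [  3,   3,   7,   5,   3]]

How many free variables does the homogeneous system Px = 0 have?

2

Row reduce to echelon form.
R2 ← R2 − (3/4)·R1: [0, 17/4, 14, 5/4, -1/2]
R3 ← R3 − (3/4)·R1: [0, -3/4, 22, -7/4, -9/2]
R3 ← R3 + (3/17)·R2: [0, 0, 416/17, -26/17, -78/17]
3 nonzero rows, so rank(P) = 3.
P has 5 columns; by rank–nullity, nullity = 5 − 3 = 2.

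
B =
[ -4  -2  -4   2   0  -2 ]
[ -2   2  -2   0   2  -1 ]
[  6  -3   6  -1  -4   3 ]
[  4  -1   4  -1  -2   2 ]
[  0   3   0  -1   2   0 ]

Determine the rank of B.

2

Row reduce to echelon form.
R2 ← R2 − (1/2)·R1: [0, 3, 0, -1, 2, 0]
R3 ← R3 + (3/2)·R1: [0, -6, 0, 2, -4, 0]
R4 ← R4 + R1: [0, -3, 0, 1, -2, 0]
R3 ← R3 + (2)·R2: [0, 0, 0, 0, 0, 0]
R4 ← R4 + R2: [0, 0, 0, 0, 0, 0]
R5 ← R5 − R2: [0, 0, 0, 0, 0, 0]
Echelon form has 2 nonzero rows, so rank(B) = 2.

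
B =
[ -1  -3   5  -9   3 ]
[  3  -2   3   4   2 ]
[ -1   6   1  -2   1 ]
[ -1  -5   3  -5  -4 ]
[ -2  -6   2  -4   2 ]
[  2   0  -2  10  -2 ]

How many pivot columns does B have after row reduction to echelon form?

5

Row reduce to echelon form.
R2 ← R2 + (3)·R1: [0, -11, 18, -23, 11]
R3 ← R3 − R1: [0, 9, -4, 7, -2]
R4 ← R4 − R1: [0, -2, -2, 4, -7]
R5 ← R5 − (2)·R1: [0, 0, -8, 14, -4]
R6 ← R6 + (2)·R1: [0, -6, 8, -8, 4]
R3 ← R3 + (9/11)·R2: [0, 0, 118/11, -130/11, 7]
R4 ← R4 − (2/11)·R2: [0, 0, -58/11, 90/11, -9]
R6 ← R6 − (6/11)·R2: [0, 0, -20/11, 50/11, -2]
R4 ← R4 + (29/59)·R3: [0, 0, 0, 140/59, -328/59]
R5 ← R5 + (44/59)·R3: [0, 0, 0, 306/59, 72/59]
R6 ← R6 + (10/59)·R3: [0, 0, 0, 150/59, -48/59]
R5 ← R5 − (153/70)·R4: [0, 0, 0, 0, 468/35]
R6 ← R6 − (15/14)·R4: [0, 0, 0, 0, 36/7]
R6 ← R6 − (5/13)·R5: [0, 0, 0, 0, 0]
Echelon form has 5 nonzero rows, so rank(B) = 5.
Each nonzero row contributes one pivot column: 5 pivot columns.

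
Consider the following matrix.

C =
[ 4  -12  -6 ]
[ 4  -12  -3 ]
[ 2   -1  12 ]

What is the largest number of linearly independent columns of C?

Row reduce to echelon form.
R2 ← R2 − R1: [0, 0, 3]
R3 ← R3 − (1/2)·R1: [0, 5, 15]
Swap R2 ↔ R3
Echelon form has 3 nonzero rows, so rank(C) = 3.
The rank gives the maximum number of linearly independent columns: 3.

3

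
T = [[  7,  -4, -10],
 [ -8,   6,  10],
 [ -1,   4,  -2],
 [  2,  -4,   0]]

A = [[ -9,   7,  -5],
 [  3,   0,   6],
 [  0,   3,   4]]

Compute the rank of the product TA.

First compute TA:
[[-75,  19, -99],
 [ 90, -26, 116],
 [ 21, -13,  21],
 [-30,  14, -34]]
Now row reduce the product.
R2 ← R2 + (6/5)·R1: [0, -16/5, -14/5]
R3 ← R3 + (7/25)·R1: [0, -192/25, -168/25]
R4 ← R4 − (2/5)·R1: [0, 32/5, 28/5]
R3 ← R3 − (12/5)·R2: [0, 0, 0]
R4 ← R4 + (2)·R2: [0, 0, 0]
2 nonzero rows, so rank(TA) = 2.

2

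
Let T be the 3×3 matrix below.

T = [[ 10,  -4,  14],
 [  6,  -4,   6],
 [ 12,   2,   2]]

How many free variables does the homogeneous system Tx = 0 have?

Row reduce to echelon form.
R2 ← R2 − (3/5)·R1: [0, -8/5, -12/5]
R3 ← R3 − (6/5)·R1: [0, 34/5, -74/5]
R3 ← R3 + (17/4)·R2: [0, 0, -25]
3 nonzero rows, so rank(T) = 3.
T has 3 columns; by rank–nullity, nullity = 3 − 3 = 0.

0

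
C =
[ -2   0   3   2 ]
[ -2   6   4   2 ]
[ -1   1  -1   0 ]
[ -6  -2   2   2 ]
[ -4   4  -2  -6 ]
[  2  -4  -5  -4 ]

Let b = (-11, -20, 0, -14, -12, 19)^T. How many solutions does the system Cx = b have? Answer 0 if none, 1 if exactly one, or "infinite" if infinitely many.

1

Row reduce the augmented matrix [C | b].
R2 ← R2 − R1: [0, 6, 1, 0, -9]
R3 ← R3 − (1/2)·R1: [0, 1, -5/2, -1, 11/2]
R4 ← R4 − (3)·R1: [0, -2, -7, -4, 19]
R5 ← R5 − (2)·R1: [0, 4, -8, -10, 10]
R6 ← R6 + R1: [0, -4, -2, -2, 8]
R3 ← R3 − (1/6)·R2: [0, 0, -8/3, -1, 7]
R4 ← R4 + (1/3)·R2: [0, 0, -20/3, -4, 16]
R5 ← R5 − (2/3)·R2: [0, 0, -26/3, -10, 16]
R6 ← R6 + (2/3)·R2: [0, 0, -4/3, -2, 2]
R4 ← R4 − (5/2)·R3: [0, 0, 0, -3/2, -3/2]
R5 ← R5 − (13/4)·R3: [0, 0, 0, -27/4, -27/4]
R6 ← R6 − (1/2)·R3: [0, 0, 0, -3/2, -3/2]
R5 ← R5 − (9/2)·R4: [0, 0, 0, 0, 0]
R6 ← R6 − R4: [0, 0, 0, 0, 0]
The echelon form has 4 nonzero rows, and every pivot lies in the first 4 columns, so rank(C) = rank([C|b]) = 4.
The system is consistent.
rank = 4 = number of unknowns, so the solution is unique.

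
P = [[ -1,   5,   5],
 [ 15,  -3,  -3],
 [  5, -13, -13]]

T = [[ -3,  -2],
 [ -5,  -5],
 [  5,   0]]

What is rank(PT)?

First compute PT:
[[  3, -23],
 [-45, -15],
 [-15,  55]]
Now row reduce the product.
R2 ← R2 + (15)·R1: [0, -360]
R3 ← R3 + (5)·R1: [0, -60]
R3 ← R3 − (1/6)·R2: [0, 0]
2 nonzero rows, so rank(PT) = 2.

2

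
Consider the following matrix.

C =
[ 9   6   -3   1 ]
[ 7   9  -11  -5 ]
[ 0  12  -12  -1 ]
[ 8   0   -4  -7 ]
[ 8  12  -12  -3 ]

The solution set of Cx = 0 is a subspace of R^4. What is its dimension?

Row reduce to echelon form.
R2 ← R2 − (7/9)·R1: [0, 13/3, -26/3, -52/9]
R4 ← R4 − (8/9)·R1: [0, -16/3, -4/3, -71/9]
R5 ← R5 − (8/9)·R1: [0, 20/3, -28/3, -35/9]
R3 ← R3 − (36/13)·R2: [0, 0, 12, 15]
R4 ← R4 + (16/13)·R2: [0, 0, -12, -15]
R5 ← R5 − (20/13)·R2: [0, 0, 4, 5]
R4 ← R4 + R3: [0, 0, 0, 0]
R5 ← R5 − (1/3)·R3: [0, 0, 0, 0]
3 nonzero rows, so rank(C) = 3.
C has 4 columns; by rank–nullity, nullity = 4 − 3 = 1.

1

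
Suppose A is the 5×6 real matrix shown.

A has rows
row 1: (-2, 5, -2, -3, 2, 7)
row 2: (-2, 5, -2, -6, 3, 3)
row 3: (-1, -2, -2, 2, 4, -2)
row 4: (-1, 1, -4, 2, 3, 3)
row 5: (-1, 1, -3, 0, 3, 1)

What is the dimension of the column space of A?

Row reduce to echelon form.
R2 ← R2 − R1: [0, 0, 0, -3, 1, -4]
R3 ← R3 − (1/2)·R1: [0, -9/2, -1, 7/2, 3, -11/2]
R4 ← R4 − (1/2)·R1: [0, -3/2, -3, 7/2, 2, -1/2]
R5 ← R5 − (1/2)·R1: [0, -3/2, -2, 3/2, 2, -5/2]
Swap R2 ↔ R3
R4 ← R4 − (1/3)·R2: [0, 0, -8/3, 7/3, 1, 4/3]
R5 ← R5 − (1/3)·R2: [0, 0, -5/3, 1/3, 1, -2/3]
Swap R3 ↔ R4
R5 ← R5 − (5/8)·R3: [0, 0, 0, -9/8, 3/8, -3/2]
R5 ← R5 − (3/8)·R4: [0, 0, 0, 0, 0, 0]
Echelon form has 4 nonzero rows, so rank(A) = 4.
The column space has dimension equal to the rank: 4.

4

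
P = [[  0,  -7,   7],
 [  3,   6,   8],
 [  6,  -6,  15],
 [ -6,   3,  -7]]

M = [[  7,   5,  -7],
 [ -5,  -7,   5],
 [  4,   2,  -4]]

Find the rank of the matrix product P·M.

2

First compute PM:
[[ 63,  63, -63],
 [ 23, -11, -23],
 [132, 102, -132],
 [-85, -65,  85]]
Now row reduce the product.
R2 ← R2 − (23/63)·R1: [0, -34, 0]
R3 ← R3 − (44/21)·R1: [0, -30, 0]
R4 ← R4 + (85/63)·R1: [0, 20, 0]
R3 ← R3 − (15/17)·R2: [0, 0, 0]
R4 ← R4 + (10/17)·R2: [0, 0, 0]
2 nonzero rows, so rank(PM) = 2.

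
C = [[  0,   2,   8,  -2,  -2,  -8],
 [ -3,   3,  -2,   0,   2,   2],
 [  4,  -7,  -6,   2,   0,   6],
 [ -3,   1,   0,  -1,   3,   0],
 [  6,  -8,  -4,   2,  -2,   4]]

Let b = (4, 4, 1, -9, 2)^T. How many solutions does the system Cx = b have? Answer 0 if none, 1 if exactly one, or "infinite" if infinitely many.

Row reduce the augmented matrix [C | b].
Swap R1 ↔ R2
R3 ← R3 + (4/3)·R1: [0, -3, -26/3, 2, 8/3, 26/3, 19/3]
R4 ← R4 − R1: [0, -2, 2, -1, 1, -2, -13]
R5 ← R5 + (2)·R1: [0, -2, -8, 2, 2, 8, 10]
R3 ← R3 + (3/2)·R2: [0, 0, 10/3, -1, -1/3, -10/3, 37/3]
R4 ← R4 + R2: [0, 0, 10, -3, -1, -10, -9]
R5 ← R5 + R2: [0, 0, 0, 0, 0, 0, 14]
R4 ← R4 − (3)·R3: [0, 0, 0, 0, 0, 0, -46]
R5 ← R5 + (7/23)·R4: [0, 0, 0, 0, 0, 0, 0]
The echelon form has 4 nonzero rows; the last pivot sits in the augmented column, so rank(C) = 3 but rank([C|b]) = 4.
Since the ranks differ, the system is inconsistent.
It has no solutions.

0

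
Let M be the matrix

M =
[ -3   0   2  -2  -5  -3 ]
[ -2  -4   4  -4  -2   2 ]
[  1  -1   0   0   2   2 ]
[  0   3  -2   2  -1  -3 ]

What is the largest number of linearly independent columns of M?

Row reduce to echelon form.
R2 ← R2 − (2/3)·R1: [0, -4, 8/3, -8/3, 4/3, 4]
R3 ← R3 + (1/3)·R1: [0, -1, 2/3, -2/3, 1/3, 1]
R3 ← R3 − (1/4)·R2: [0, 0, 0, 0, 0, 0]
R4 ← R4 + (3/4)·R2: [0, 0, 0, 0, 0, 0]
Echelon form has 2 nonzero rows, so rank(M) = 2.
The rank gives the maximum number of linearly independent columns: 2.

2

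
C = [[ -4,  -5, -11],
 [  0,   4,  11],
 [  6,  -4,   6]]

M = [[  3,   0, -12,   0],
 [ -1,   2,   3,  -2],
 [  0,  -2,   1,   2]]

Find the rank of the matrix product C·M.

2

First compute CM:
[[ -7,  12,  22, -12],
 [ -4, -14,  23,  14],
 [ 22, -20, -78,  20]]
Now row reduce the product.
R2 ← R2 − (4/7)·R1: [0, -146/7, 73/7, 146/7]
R3 ← R3 + (22/7)·R1: [0, 124/7, -62/7, -124/7]
R3 ← R3 + (62/73)·R2: [0, 0, 0, 0]
2 nonzero rows, so rank(CM) = 2.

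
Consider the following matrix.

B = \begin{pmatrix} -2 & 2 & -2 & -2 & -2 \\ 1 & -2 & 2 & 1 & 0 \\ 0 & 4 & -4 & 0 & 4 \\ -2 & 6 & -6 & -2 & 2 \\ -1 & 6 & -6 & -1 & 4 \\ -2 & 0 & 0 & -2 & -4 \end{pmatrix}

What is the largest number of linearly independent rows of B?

Row reduce to echelon form.
R2 ← R2 + (1/2)·R1: [0, -1, 1, 0, -1]
R4 ← R4 − R1: [0, 4, -4, 0, 4]
R5 ← R5 − (1/2)·R1: [0, 5, -5, 0, 5]
R6 ← R6 − R1: [0, -2, 2, 0, -2]
R3 ← R3 + (4)·R2: [0, 0, 0, 0, 0]
R4 ← R4 + (4)·R2: [0, 0, 0, 0, 0]
R5 ← R5 + (5)·R2: [0, 0, 0, 0, 0]
R6 ← R6 − (2)·R2: [0, 0, 0, 0, 0]
Echelon form has 2 nonzero rows, so rank(B) = 2.
The rank gives the maximum number of linearly independent rows: 2.

2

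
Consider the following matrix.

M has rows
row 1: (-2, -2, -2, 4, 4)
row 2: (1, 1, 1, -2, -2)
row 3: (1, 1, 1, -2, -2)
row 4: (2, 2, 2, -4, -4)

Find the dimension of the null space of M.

4

Row reduce to echelon form.
R2 ← R2 + (1/2)·R1: [0, 0, 0, 0, 0]
R3 ← R3 + (1/2)·R1: [0, 0, 0, 0, 0]
R4 ← R4 + R1: [0, 0, 0, 0, 0]
1 nonzero row, so rank(M) = 1.
M has 5 columns; by rank–nullity, nullity = 5 − 1 = 4.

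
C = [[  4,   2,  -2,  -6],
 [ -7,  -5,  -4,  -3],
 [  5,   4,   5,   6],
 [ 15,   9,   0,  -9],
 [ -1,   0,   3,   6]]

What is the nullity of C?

Row reduce to echelon form.
R2 ← R2 + (7/4)·R1: [0, -3/2, -15/2, -27/2]
R3 ← R3 − (5/4)·R1: [0, 3/2, 15/2, 27/2]
R4 ← R4 − (15/4)·R1: [0, 3/2, 15/2, 27/2]
R5 ← R5 + (1/4)·R1: [0, 1/2, 5/2, 9/2]
R3 ← R3 + R2: [0, 0, 0, 0]
R4 ← R4 + R2: [0, 0, 0, 0]
R5 ← R5 + (1/3)·R2: [0, 0, 0, 0]
2 nonzero rows, so rank(C) = 2.
C has 4 columns; by rank–nullity, nullity = 4 − 2 = 2.

2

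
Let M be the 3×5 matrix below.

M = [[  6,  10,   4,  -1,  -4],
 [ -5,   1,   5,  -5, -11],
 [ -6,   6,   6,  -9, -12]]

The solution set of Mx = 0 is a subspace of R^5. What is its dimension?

Row reduce to echelon form.
R2 ← R2 + (5/6)·R1: [0, 28/3, 25/3, -35/6, -43/3]
R3 ← R3 + R1: [0, 16, 10, -10, -16]
R3 ← R3 − (12/7)·R2: [0, 0, -30/7, 0, 60/7]
3 nonzero rows, so rank(M) = 3.
M has 5 columns; by rank–nullity, nullity = 5 − 3 = 2.

2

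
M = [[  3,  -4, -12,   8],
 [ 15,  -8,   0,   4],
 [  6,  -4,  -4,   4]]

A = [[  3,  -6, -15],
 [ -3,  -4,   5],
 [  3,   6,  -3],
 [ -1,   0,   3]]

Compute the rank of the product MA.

2

First compute MA:
[[-23, -74,  -5],
 [ 65, -58, -253],
 [ 14, -44, -86]]
Now row reduce the product.
R2 ← R2 + (65/23)·R1: [0, -6144/23, -6144/23]
R3 ← R3 + (14/23)·R1: [0, -2048/23, -2048/23]
R3 ← R3 − (1/3)·R2: [0, 0, 0]
2 nonzero rows, so rank(MA) = 2.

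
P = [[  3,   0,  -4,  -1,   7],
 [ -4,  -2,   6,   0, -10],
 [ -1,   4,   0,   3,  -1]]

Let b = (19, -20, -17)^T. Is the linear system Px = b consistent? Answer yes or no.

Row reduce the augmented matrix [P | b].
R2 ← R2 + (4/3)·R1: [0, -2, 2/3, -4/3, -2/3, 16/3]
R3 ← R3 + (1/3)·R1: [0, 4, -4/3, 8/3, 4/3, -32/3]
R3 ← R3 + (2)·R2: [0, 0, 0, 0, 0, 0]
The echelon form has 2 nonzero rows, and every pivot lies in the first 5 columns, so rank(P) = rank([P|b]) = 2.
The system is consistent.

yes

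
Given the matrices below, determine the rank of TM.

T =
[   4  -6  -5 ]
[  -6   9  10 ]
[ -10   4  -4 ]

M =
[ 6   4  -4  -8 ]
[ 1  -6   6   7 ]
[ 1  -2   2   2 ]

2

First compute TM:
[[ 13,  62, -62, -84],
 [-17, -98,  98, 131],
 [-60, -56,  56, 100]]
Now row reduce the product.
R2 ← R2 + (17/13)·R1: [0, -220/13, 220/13, 275/13]
R3 ← R3 + (60/13)·R1: [0, 2992/13, -2992/13, -3740/13]
R3 ← R3 + (68/5)·R2: [0, 0, 0, 0]
2 nonzero rows, so rank(TM) = 2.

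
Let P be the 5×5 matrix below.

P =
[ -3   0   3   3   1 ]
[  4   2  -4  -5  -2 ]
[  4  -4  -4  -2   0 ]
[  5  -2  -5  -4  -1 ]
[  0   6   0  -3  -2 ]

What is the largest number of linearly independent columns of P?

Row reduce to echelon form.
R2 ← R2 + (4/3)·R1: [0, 2, 0, -1, -2/3]
R3 ← R3 + (4/3)·R1: [0, -4, 0, 2, 4/3]
R4 ← R4 + (5/3)·R1: [0, -2, 0, 1, 2/3]
R3 ← R3 + (2)·R2: [0, 0, 0, 0, 0]
R4 ← R4 + R2: [0, 0, 0, 0, 0]
R5 ← R5 − (3)·R2: [0, 0, 0, 0, 0]
Echelon form has 2 nonzero rows, so rank(P) = 2.
The rank gives the maximum number of linearly independent columns: 2.

2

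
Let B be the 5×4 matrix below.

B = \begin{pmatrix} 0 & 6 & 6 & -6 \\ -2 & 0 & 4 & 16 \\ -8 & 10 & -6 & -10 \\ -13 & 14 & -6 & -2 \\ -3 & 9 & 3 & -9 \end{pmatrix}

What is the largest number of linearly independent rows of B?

3

Row reduce to echelon form.
Swap R1 ↔ R2
R3 ← R3 − (4)·R1: [0, 10, -22, -74]
R4 ← R4 − (13/2)·R1: [0, 14, -32, -106]
R5 ← R5 − (3/2)·R1: [0, 9, -3, -33]
R3 ← R3 − (5/3)·R2: [0, 0, -32, -64]
R4 ← R4 − (7/3)·R2: [0, 0, -46, -92]
R5 ← R5 − (3/2)·R2: [0, 0, -12, -24]
R4 ← R4 − (23/16)·R3: [0, 0, 0, 0]
R5 ← R5 − (3/8)·R3: [0, 0, 0, 0]
Echelon form has 3 nonzero rows, so rank(B) = 3.
The rank gives the maximum number of linearly independent rows: 3.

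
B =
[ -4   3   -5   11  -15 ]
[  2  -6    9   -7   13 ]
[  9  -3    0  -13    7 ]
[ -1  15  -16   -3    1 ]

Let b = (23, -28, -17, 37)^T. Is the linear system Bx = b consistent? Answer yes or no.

Row reduce the augmented matrix [B | b].
R2 ← R2 + (1/2)·R1: [0, -9/2, 13/2, -3/2, 11/2, -33/2]
R3 ← R3 + (9/4)·R1: [0, 15/4, -45/4, 47/4, -107/4, 139/4]
R4 ← R4 − (1/4)·R1: [0, 57/4, -59/4, -23/4, 19/4, 125/4]
R3 ← R3 + (5/6)·R2: [0, 0, -35/6, 21/2, -133/6, 21]
R4 ← R4 + (19/6)·R2: [0, 0, 35/6, -21/2, 133/6, -21]
R4 ← R4 + R3: [0, 0, 0, 0, 0, 0]
The echelon form has 3 nonzero rows, and every pivot lies in the first 5 columns, so rank(B) = rank([B|b]) = 3.
The system is consistent.

yes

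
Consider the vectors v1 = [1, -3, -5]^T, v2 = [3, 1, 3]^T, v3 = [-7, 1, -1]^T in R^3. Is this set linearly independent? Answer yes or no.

Form the matrix with these vectors as rows and row reduce.
R2 ← R2 − (3)·R1: [0, 10, 18]
R3 ← R3 + (7)·R1: [0, -20, -36]
R3 ← R3 + (2)·R2: [0, 0, 0]
2 nonzero rows, so the 3 vectors span a space of dimension 2.
Since 2 < 3, the vectors are linearly dependent.

no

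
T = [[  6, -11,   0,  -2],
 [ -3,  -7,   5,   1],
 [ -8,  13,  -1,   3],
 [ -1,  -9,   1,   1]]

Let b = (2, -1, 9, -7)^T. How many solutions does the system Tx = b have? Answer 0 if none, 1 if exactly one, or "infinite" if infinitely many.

Row reduce the augmented matrix [T | b].
R2 ← R2 + (1/2)·R1: [0, -25/2, 5, 0, 0]
R3 ← R3 + (4/3)·R1: [0, -5/3, -1, 1/3, 35/3]
R4 ← R4 + (1/6)·R1: [0, -65/6, 1, 2/3, -20/3]
R3 ← R3 − (2/15)·R2: [0, 0, -5/3, 1/3, 35/3]
R4 ← R4 − (13/15)·R2: [0, 0, -10/3, 2/3, -20/3]
R4 ← R4 − (2)·R3: [0, 0, 0, 0, -30]
The echelon form has 4 nonzero rows; the last pivot sits in the augmented column, so rank(T) = 3 but rank([T|b]) = 4.
Since the ranks differ, the system is inconsistent.
It has no solutions.

0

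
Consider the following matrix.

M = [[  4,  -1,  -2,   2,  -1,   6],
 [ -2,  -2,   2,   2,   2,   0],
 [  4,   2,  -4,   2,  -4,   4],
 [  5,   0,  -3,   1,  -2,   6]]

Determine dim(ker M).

3

Row reduce to echelon form.
R2 ← R2 + (1/2)·R1: [0, -5/2, 1, 3, 3/2, 3]
R3 ← R3 − R1: [0, 3, -2, 0, -3, -2]
R4 ← R4 − (5/4)·R1: [0, 5/4, -1/2, -3/2, -3/4, -3/2]
R3 ← R3 + (6/5)·R2: [0, 0, -4/5, 18/5, -6/5, 8/5]
R4 ← R4 + (1/2)·R2: [0, 0, 0, 0, 0, 0]
3 nonzero rows, so rank(M) = 3.
M has 6 columns; by rank–nullity, nullity = 6 − 3 = 3.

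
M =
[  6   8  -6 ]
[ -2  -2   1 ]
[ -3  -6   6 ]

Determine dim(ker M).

Row reduce to echelon form.
R2 ← R2 + (1/3)·R1: [0, 2/3, -1]
R3 ← R3 + (1/2)·R1: [0, -2, 3]
R3 ← R3 + (3)·R2: [0, 0, 0]
2 nonzero rows, so rank(M) = 2.
M has 3 columns; by rank–nullity, nullity = 3 − 2 = 1.

1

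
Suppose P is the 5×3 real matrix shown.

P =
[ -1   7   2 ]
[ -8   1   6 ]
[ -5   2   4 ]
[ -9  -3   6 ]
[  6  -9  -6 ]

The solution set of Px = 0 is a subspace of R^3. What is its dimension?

Row reduce to echelon form.
R2 ← R2 − (8)·R1: [0, -55, -10]
R3 ← R3 − (5)·R1: [0, -33, -6]
R4 ← R4 − (9)·R1: [0, -66, -12]
R5 ← R5 + (6)·R1: [0, 33, 6]
R3 ← R3 − (3/5)·R2: [0, 0, 0]
R4 ← R4 − (6/5)·R2: [0, 0, 0]
R5 ← R5 + (3/5)·R2: [0, 0, 0]
2 nonzero rows, so rank(P) = 2.
P has 3 columns; by rank–nullity, nullity = 3 − 2 = 1.

1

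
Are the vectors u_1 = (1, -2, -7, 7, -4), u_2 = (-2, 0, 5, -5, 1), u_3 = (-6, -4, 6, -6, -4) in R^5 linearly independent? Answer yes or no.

no

Form the matrix with these vectors as rows and row reduce.
R2 ← R2 + (2)·R1: [0, -4, -9, 9, -7]
R3 ← R3 + (6)·R1: [0, -16, -36, 36, -28]
R3 ← R3 − (4)·R2: [0, 0, 0, 0, 0]
2 nonzero rows, so the 3 vectors span a space of dimension 2.
Since 2 < 3, the vectors are linearly dependent.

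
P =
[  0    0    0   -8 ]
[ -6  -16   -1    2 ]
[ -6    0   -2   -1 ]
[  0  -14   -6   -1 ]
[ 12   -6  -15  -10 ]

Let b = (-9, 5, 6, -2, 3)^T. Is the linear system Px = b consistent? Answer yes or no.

Row reduce the augmented matrix [P | b].
Swap R1 ↔ R2
R3 ← R3 − R1: [0, 16, -1, -3, 1]
R5 ← R5 + (2)·R1: [0, -38, -17, -6, 13]
Swap R2 ↔ R3
R4 ← R4 + (7/8)·R2: [0, 0, -55/8, -29/8, -9/8]
R5 ← R5 + (19/8)·R2: [0, 0, -155/8, -105/8, 123/8]
Swap R3 ↔ R4
R5 ← R5 − (31/11)·R3: [0, 0, 0, -32/11, 204/11]
R5 ← R5 − (4/11)·R4: [0, 0, 0, 0, 240/11]
The echelon form has 5 nonzero rows; the last pivot sits in the augmented column, so rank(P) = 4 but rank([P|b]) = 5.
Since the ranks differ, the system is inconsistent.

no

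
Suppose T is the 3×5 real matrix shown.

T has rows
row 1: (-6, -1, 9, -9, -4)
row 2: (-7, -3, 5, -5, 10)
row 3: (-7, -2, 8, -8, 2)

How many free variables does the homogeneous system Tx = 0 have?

3

Row reduce to echelon form.
R2 ← R2 − (7/6)·R1: [0, -11/6, -11/2, 11/2, 44/3]
R3 ← R3 − (7/6)·R1: [0, -5/6, -5/2, 5/2, 20/3]
R3 ← R3 − (5/11)·R2: [0, 0, 0, 0, 0]
2 nonzero rows, so rank(T) = 2.
T has 5 columns; by rank–nullity, nullity = 5 − 2 = 3.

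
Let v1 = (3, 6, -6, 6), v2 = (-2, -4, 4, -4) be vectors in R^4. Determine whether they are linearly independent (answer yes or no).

no

Form the matrix with these vectors as rows and row reduce.
R2 ← R2 + (2/3)·R1: [0, 0, 0, 0]
1 nonzero row, so the 2 vectors span a space of dimension 1.
Since 1 < 2, the vectors are linearly dependent.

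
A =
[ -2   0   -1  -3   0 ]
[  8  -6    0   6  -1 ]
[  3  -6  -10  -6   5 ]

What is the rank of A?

3

Row reduce to echelon form.
R2 ← R2 + (4)·R1: [0, -6, -4, -6, -1]
R3 ← R3 + (3/2)·R1: [0, -6, -23/2, -21/2, 5]
R3 ← R3 − R2: [0, 0, -15/2, -9/2, 6]
Echelon form has 3 nonzero rows, so rank(A) = 3.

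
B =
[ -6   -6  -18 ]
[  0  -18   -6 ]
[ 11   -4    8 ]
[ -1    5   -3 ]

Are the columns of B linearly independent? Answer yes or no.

yes

Row reduce B to echelon form.
R3 ← R3 + (11/6)·R1: [0, -15, -25]
R4 ← R4 − (1/6)·R1: [0, 6, 0]
R3 ← R3 − (5/6)·R2: [0, 0, -20]
R4 ← R4 + (1/3)·R2: [0, 0, -2]
R4 ← R4 − (1/10)·R3: [0, 0, 0]
3 pivots among 3 columns.
Every column is a pivot column, so the columns are linearly independent.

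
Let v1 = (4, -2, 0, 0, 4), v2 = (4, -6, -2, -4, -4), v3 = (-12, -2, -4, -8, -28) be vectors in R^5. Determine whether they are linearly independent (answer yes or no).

no

Form the matrix with these vectors as rows and row reduce.
R2 ← R2 − R1: [0, -4, -2, -4, -8]
R3 ← R3 + (3)·R1: [0, -8, -4, -8, -16]
R3 ← R3 − (2)·R2: [0, 0, 0, 0, 0]
2 nonzero rows, so the 3 vectors span a space of dimension 2.
Since 2 < 3, the vectors are linearly dependent.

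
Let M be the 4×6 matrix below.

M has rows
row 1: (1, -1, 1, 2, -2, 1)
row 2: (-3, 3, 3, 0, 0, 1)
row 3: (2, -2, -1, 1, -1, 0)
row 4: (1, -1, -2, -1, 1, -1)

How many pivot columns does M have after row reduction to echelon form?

Row reduce to echelon form.
R2 ← R2 + (3)·R1: [0, 0, 6, 6, -6, 4]
R3 ← R3 − (2)·R1: [0, 0, -3, -3, 3, -2]
R4 ← R4 − R1: [0, 0, -3, -3, 3, -2]
R3 ← R3 + (1/2)·R2: [0, 0, 0, 0, 0, 0]
R4 ← R4 + (1/2)·R2: [0, 0, 0, 0, 0, 0]
Echelon form has 2 nonzero rows, so rank(M) = 2.
Each nonzero row contributes one pivot column: 2 pivot columns.

2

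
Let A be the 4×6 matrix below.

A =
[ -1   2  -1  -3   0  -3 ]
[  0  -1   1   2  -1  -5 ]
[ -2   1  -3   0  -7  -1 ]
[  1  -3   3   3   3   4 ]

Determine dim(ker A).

2

Row reduce to echelon form.
R3 ← R3 − (2)·R1: [0, -3, -1, 6, -7, 5]
R4 ← R4 + R1: [0, -1, 2, 0, 3, 1]
R3 ← R3 − (3)·R2: [0, 0, -4, 0, -4, 20]
R4 ← R4 − R2: [0, 0, 1, -2, 4, 6]
R4 ← R4 + (1/4)·R3: [0, 0, 0, -2, 3, 11]
4 nonzero rows, so rank(A) = 4.
A has 6 columns; by rank–nullity, nullity = 6 − 4 = 2.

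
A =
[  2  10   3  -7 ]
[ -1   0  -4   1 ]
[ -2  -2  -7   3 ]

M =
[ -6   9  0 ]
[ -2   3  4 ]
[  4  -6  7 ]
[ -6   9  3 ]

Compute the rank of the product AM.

2

First compute AM:
[[ 22, -33,  40],
 [-16,  24, -25],
 [-30,  45, -48]]
Now row reduce the product.
R2 ← R2 + (8/11)·R1: [0, 0, 45/11]
R3 ← R3 + (15/11)·R1: [0, 0, 72/11]
R3 ← R3 − (8/5)·R2: [0, 0, 0]
2 nonzero rows, so rank(AM) = 2.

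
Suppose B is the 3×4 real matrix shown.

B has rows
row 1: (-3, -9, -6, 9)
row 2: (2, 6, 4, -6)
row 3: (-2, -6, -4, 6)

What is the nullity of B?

Row reduce to echelon form.
R2 ← R2 + (2/3)·R1: [0, 0, 0, 0]
R3 ← R3 − (2/3)·R1: [0, 0, 0, 0]
1 nonzero row, so rank(B) = 1.
B has 4 columns; by rank–nullity, nullity = 4 − 1 = 3.

3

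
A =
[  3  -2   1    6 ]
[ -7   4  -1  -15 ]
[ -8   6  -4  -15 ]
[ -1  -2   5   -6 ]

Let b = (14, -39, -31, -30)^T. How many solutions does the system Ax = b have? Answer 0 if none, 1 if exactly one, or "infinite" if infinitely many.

infinite

Row reduce the augmented matrix [A | b].
R2 ← R2 + (7/3)·R1: [0, -2/3, 4/3, -1, -19/3]
R3 ← R3 + (8/3)·R1: [0, 2/3, -4/3, 1, 19/3]
R4 ← R4 + (1/3)·R1: [0, -8/3, 16/3, -4, -76/3]
R3 ← R3 + R2: [0, 0, 0, 0, 0]
R4 ← R4 − (4)·R2: [0, 0, 0, 0, 0]
The echelon form has 2 nonzero rows, and every pivot lies in the first 4 columns, so rank(A) = rank([A|b]) = 2.
The system is consistent.
rank = 2 < 4 unknowns, so there are infinitely many solutions.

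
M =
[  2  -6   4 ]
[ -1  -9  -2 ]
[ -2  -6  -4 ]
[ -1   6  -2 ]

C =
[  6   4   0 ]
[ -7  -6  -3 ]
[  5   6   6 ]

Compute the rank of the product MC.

2

First compute MC:
[[ 74,  68,  42],
 [ 47,  38,  15],
 [ 10,   4,  -6],
 [-58, -52, -30]]
Now row reduce the product.
R2 ← R2 − (47/74)·R1: [0, -192/37, -432/37]
R3 ← R3 − (5/37)·R1: [0, -192/37, -432/37]
R4 ← R4 + (29/37)·R1: [0, 48/37, 108/37]
R3 ← R3 − R2: [0, 0, 0]
R4 ← R4 + (1/4)·R2: [0, 0, 0]
2 nonzero rows, so rank(MC) = 2.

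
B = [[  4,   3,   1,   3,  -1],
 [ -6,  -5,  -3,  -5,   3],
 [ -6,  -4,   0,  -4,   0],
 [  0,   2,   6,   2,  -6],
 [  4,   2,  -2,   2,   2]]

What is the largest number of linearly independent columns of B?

Row reduce to echelon form.
R2 ← R2 + (3/2)·R1: [0, -1/2, -3/2, -1/2, 3/2]
R3 ← R3 + (3/2)·R1: [0, 1/2, 3/2, 1/2, -3/2]
R5 ← R5 − R1: [0, -1, -3, -1, 3]
R3 ← R3 + R2: [0, 0, 0, 0, 0]
R4 ← R4 + (4)·R2: [0, 0, 0, 0, 0]
R5 ← R5 − (2)·R2: [0, 0, 0, 0, 0]
Echelon form has 2 nonzero rows, so rank(B) = 2.
The rank gives the maximum number of linearly independent columns: 2.

2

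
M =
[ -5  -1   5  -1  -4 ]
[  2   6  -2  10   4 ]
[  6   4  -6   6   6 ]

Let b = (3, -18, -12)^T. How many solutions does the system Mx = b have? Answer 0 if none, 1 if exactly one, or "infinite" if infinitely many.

Row reduce the augmented matrix [M | b].
R2 ← R2 + (2/5)·R1: [0, 28/5, 0, 48/5, 12/5, -84/5]
R3 ← R3 + (6/5)·R1: [0, 14/5, 0, 24/5, 6/5, -42/5]
R3 ← R3 − (1/2)·R2: [0, 0, 0, 0, 0, 0]
The echelon form has 2 nonzero rows, and every pivot lies in the first 5 columns, so rank(M) = rank([M|b]) = 2.
The system is consistent.
rank = 2 < 5 unknowns, so there are infinitely many solutions.

infinite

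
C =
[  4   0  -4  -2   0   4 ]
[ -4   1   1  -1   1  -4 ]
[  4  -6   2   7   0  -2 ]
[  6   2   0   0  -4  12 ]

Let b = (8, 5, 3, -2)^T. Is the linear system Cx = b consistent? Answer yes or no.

no

Row reduce the augmented matrix [C | b].
R2 ← R2 + R1: [0, 1, -3, -3, 1, 0, 13]
R3 ← R3 − R1: [0, -6, 6, 9, 0, -6, -5]
R4 ← R4 − (3/2)·R1: [0, 2, 6, 3, -4, 6, -14]
R3 ← R3 + (6)·R2: [0, 0, -12, -9, 6, -6, 73]
R4 ← R4 − (2)·R2: [0, 0, 12, 9, -6, 6, -40]
R4 ← R4 + R3: [0, 0, 0, 0, 0, 0, 33]
The echelon form has 4 nonzero rows; the last pivot sits in the augmented column, so rank(C) = 3 but rank([C|b]) = 4.
Since the ranks differ, the system is inconsistent.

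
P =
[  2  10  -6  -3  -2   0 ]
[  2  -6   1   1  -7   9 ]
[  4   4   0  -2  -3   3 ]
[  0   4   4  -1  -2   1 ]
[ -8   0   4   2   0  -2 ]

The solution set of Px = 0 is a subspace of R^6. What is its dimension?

Row reduce to echelon form.
R2 ← R2 − R1: [0, -16, 7, 4, -5, 9]
R3 ← R3 − (2)·R1: [0, -16, 12, 4, 1, 3]
R5 ← R5 + (4)·R1: [0, 40, -20, -10, -8, -2]
R3 ← R3 − R2: [0, 0, 5, 0, 6, -6]
R4 ← R4 + (1/4)·R2: [0, 0, 23/4, 0, -13/4, 13/4]
R5 ← R5 + (5/2)·R2: [0, 0, -5/2, 0, -41/2, 41/2]
R4 ← R4 − (23/20)·R3: [0, 0, 0, 0, -203/20, 203/20]
R5 ← R5 + (1/2)·R3: [0, 0, 0, 0, -35/2, 35/2]
R5 ← R5 − (50/29)·R4: [0, 0, 0, 0, 0, 0]
4 nonzero rows, so rank(P) = 4.
P has 6 columns; by rank–nullity, nullity = 6 − 4 = 2.

2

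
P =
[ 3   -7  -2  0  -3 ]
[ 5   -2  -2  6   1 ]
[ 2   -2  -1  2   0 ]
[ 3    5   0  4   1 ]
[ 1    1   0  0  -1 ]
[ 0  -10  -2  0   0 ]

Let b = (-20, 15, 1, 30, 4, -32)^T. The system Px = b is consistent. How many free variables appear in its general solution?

2

Row reduce the augmented matrix [P | b].
R2 ← R2 − (5/3)·R1: [0, 29/3, 4/3, 6, 6, 145/3]
R3 ← R3 − (2/3)·R1: [0, 8/3, 1/3, 2, 2, 43/3]
R4 ← R4 − R1: [0, 12, 2, 4, 4, 50]
R5 ← R5 − (1/3)·R1: [0, 10/3, 2/3, 0, 0, 32/3]
R3 ← R3 − (8/29)·R2: [0, 0, -1/29, 10/29, 10/29, 1]
R4 ← R4 − (36/29)·R2: [0, 0, 10/29, -100/29, -100/29, -10]
R5 ← R5 − (10/29)·R2: [0, 0, 6/29, -60/29, -60/29, -6]
R6 ← R6 + (30/29)·R2: [0, 0, -18/29, 180/29, 180/29, 18]
R4 ← R4 + (10)·R3: [0, 0, 0, 0, 0, 0]
R5 ← R5 + (6)·R3: [0, 0, 0, 0, 0, 0]
R6 ← R6 − (18)·R3: [0, 0, 0, 0, 0, 0]
The echelon form has 3 nonzero rows, and every pivot lies in the first 5 columns, so rank(P) = rank([P|b]) = 3.
The system is consistent.
Free variables = (unknowns) − (rank) = 5 − 3 = 2.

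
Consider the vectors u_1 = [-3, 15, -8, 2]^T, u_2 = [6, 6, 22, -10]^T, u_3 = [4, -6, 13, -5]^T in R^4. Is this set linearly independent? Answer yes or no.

no

Form the matrix with these vectors as rows and row reduce.
R2 ← R2 + (2)·R1: [0, 36, 6, -6]
R3 ← R3 + (4/3)·R1: [0, 14, 7/3, -7/3]
R3 ← R3 − (7/18)·R2: [0, 0, 0, 0]
2 nonzero rows, so the 3 vectors span a space of dimension 2.
Since 2 < 3, the vectors are linearly dependent.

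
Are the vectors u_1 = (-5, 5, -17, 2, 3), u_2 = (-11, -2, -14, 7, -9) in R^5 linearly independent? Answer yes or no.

Form the matrix with these vectors as rows and row reduce.
R2 ← R2 − (11/5)·R1: [0, -13, 117/5, 13/5, -78/5]
2 nonzero rows, so the 2 vectors span a space of dimension 2.
Since 2 = 2, the vectors are linearly independent.

yes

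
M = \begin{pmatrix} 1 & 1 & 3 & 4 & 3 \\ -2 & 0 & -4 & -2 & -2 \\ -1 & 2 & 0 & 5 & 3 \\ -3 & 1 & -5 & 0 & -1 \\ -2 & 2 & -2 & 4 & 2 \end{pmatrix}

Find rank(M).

2

Row reduce to echelon form.
R2 ← R2 + (2)·R1: [0, 2, 2, 6, 4]
R3 ← R3 + R1: [0, 3, 3, 9, 6]
R4 ← R4 + (3)·R1: [0, 4, 4, 12, 8]
R5 ← R5 + (2)·R1: [0, 4, 4, 12, 8]
R3 ← R3 − (3/2)·R2: [0, 0, 0, 0, 0]
R4 ← R4 − (2)·R2: [0, 0, 0, 0, 0]
R5 ← R5 − (2)·R2: [0, 0, 0, 0, 0]
Echelon form has 2 nonzero rows, so rank(M) = 2.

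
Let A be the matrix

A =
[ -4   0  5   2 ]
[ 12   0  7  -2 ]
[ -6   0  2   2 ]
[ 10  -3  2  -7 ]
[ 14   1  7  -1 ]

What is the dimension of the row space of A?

Row reduce to echelon form.
R2 ← R2 + (3)·R1: [0, 0, 22, 4]
R3 ← R3 − (3/2)·R1: [0, 0, -11/2, -1]
R4 ← R4 + (5/2)·R1: [0, -3, 29/2, -2]
R5 ← R5 + (7/2)·R1: [0, 1, 49/2, 6]
Swap R2 ↔ R4
R5 ← R5 + (1/3)·R2: [0, 0, 88/3, 16/3]
R4 ← R4 + (4)·R3: [0, 0, 0, 0]
R5 ← R5 + (16/3)·R3: [0, 0, 0, 0]
Echelon form has 3 nonzero rows, so rank(A) = 3.
The row space has dimension equal to the rank: 3.

3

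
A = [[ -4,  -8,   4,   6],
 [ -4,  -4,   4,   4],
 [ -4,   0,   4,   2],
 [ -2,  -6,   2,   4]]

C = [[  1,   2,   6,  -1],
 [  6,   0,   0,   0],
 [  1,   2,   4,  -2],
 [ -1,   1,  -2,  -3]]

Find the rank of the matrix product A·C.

2

First compute AC:
[[-54,   6, -20, -22],
 [-28,   4, -16, -16],
 [ -2,   2, -12, -10],
 [-40,   4, -12, -14]]
Now row reduce the product.
R2 ← R2 − (14/27)·R1: [0, 8/9, -152/27, -124/27]
R3 ← R3 − (1/27)·R1: [0, 16/9, -304/27, -248/27]
R4 ← R4 − (20/27)·R1: [0, -4/9, 76/27, 62/27]
R3 ← R3 − (2)·R2: [0, 0, 0, 0]
R4 ← R4 + (1/2)·R2: [0, 0, 0, 0]
2 nonzero rows, so rank(AC) = 2.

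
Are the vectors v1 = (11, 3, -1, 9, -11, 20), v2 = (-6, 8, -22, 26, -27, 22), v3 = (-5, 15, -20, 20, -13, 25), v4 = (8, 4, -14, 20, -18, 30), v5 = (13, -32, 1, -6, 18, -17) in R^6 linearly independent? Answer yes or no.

yes

Form the matrix with these vectors as rows and row reduce.
R2 ← R2 + (6/11)·R1: [0, 106/11, -248/11, 340/11, -33, 362/11]
R3 ← R3 + (5/11)·R1: [0, 180/11, -225/11, 265/11, -18, 375/11]
R4 ← R4 − (8/11)·R1: [0, 20/11, -146/11, 148/11, -10, 170/11]
R5 ← R5 − (13/11)·R1: [0, -391/11, 24/11, -183/11, 31, -447/11]
R3 ← R3 − (90/53)·R2: [0, 0, 945/53, -1505/53, 2016/53, -1155/53]
R4 ← R4 − (10/53)·R2: [0, 0, -478/53, 404/53, -200/53, 490/53]
R5 ← R5 + (391/106)·R2: [0, 0, -4292/53, 5161/53, -9617/106, 4280/53]
R4 ← R4 + (478/945)·R3: [0, 0, 0, -182/27, 232/15, -16/9]
R5 ← R5 + (4292/945)·R3: [0, 0, 0, -853/27, 2461/30, -164/9]
R5 ← R5 − (853/182)·R4: [0, 0, 0, 0, 1737/182, -900/91]
5 nonzero rows, so the 5 vectors span a space of dimension 5.
Since 5 = 5, the vectors are linearly independent.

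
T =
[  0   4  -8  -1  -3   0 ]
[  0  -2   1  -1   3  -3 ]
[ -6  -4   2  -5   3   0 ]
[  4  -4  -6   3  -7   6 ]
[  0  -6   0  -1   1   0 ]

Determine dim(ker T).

2

Row reduce to echelon form.
Swap R1 ↔ R3
R4 ← R4 + (2/3)·R1: [0, -20/3, -14/3, -1/3, -5, 6]
R3 ← R3 + (2)·R2: [0, 0, -6, -3, 3, -6]
R4 ← R4 − (10/3)·R2: [0, 0, -8, 3, -15, 16]
R5 ← R5 − (3)·R2: [0, 0, -3, 2, -8, 9]
R4 ← R4 − (4/3)·R3: [0, 0, 0, 7, -19, 24]
R5 ← R5 − (1/2)·R3: [0, 0, 0, 7/2, -19/2, 12]
R5 ← R5 − (1/2)·R4: [0, 0, 0, 0, 0, 0]
4 nonzero rows, so rank(T) = 4.
T has 6 columns; by rank–nullity, nullity = 6 − 4 = 2.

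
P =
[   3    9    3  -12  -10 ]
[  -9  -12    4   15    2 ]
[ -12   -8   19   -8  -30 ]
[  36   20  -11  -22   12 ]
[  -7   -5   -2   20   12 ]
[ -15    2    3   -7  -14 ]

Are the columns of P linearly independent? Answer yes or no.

no

Row reduce P to echelon form.
R2 ← R2 + (3)·R1: [0, 15, 13, -21, -28]
R3 ← R3 + (4)·R1: [0, 28, 31, -56, -70]
R4 ← R4 − (12)·R1: [0, -88, -47, 122, 132]
R5 ← R5 + (7/3)·R1: [0, 16, 5, -8, -34/3]
R6 ← R6 + (5)·R1: [0, 47, 18, -67, -64]
R3 ← R3 − (28/15)·R2: [0, 0, 101/15, -84/5, -266/15]
R4 ← R4 + (88/15)·R2: [0, 0, 439/15, -6/5, -484/15]
R5 ← R5 − (16/15)·R2: [0, 0, -133/15, 72/5, 278/15]
R6 ← R6 − (47/15)·R2: [0, 0, -341/15, -6/5, 356/15]
R4 ← R4 − (439/101)·R3: [0, 0, 0, 7254/101, 4526/101]
R5 ← R5 + (133/101)·R3: [0, 0, 0, -780/101, -1460/303]
R6 ← R6 + (341/101)·R3: [0, 0, 0, -5850/101, -3650/101]
R5 ← R5 + (10/93)·R4: [0, 0, 0, 0, 0]
R6 ← R6 + (25/31)·R4: [0, 0, 0, 0, 0]
4 pivots among 5 columns.
Only 4 < 5 pivot columns, so the columns are linearly dependent.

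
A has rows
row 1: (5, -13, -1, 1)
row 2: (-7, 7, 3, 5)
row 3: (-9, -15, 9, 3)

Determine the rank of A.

3

Row reduce to echelon form.
R2 ← R2 + (7/5)·R1: [0, -56/5, 8/5, 32/5]
R3 ← R3 + (9/5)·R1: [0, -192/5, 36/5, 24/5]
R3 ← R3 − (24/7)·R2: [0, 0, 12/7, -120/7]
Echelon form has 3 nonzero rows, so rank(A) = 3.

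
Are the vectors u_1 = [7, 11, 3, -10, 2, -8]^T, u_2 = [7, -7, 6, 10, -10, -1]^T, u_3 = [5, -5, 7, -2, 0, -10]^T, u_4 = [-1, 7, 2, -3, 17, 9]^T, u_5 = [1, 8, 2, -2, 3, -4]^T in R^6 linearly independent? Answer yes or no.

yes

Form the matrix with these vectors as rows and row reduce.
R2 ← R2 − R1: [0, -18, 3, 20, -12, 7]
R3 ← R3 − (5/7)·R1: [0, -90/7, 34/7, 36/7, -10/7, -30/7]
R4 ← R4 + (1/7)·R1: [0, 60/7, 17/7, -31/7, 121/7, 55/7]
R5 ← R5 − (1/7)·R1: [0, 45/7, 11/7, -4/7, 19/7, -20/7]
R3 ← R3 − (5/7)·R2: [0, 0, 19/7, -64/7, 50/7, -65/7]
R4 ← R4 + (10/21)·R2: [0, 0, 27/7, 107/21, 81/7, 235/21]
R5 ← R5 + (5/14)·R2: [0, 0, 37/14, 46/7, -11/7, -5/14]
R4 ← R4 − (27/19)·R3: [0, 0, 0, 1031/57, 27/19, 1390/57]
R5 ← R5 − (37/38)·R3: [0, 0, 0, 294/19, -162/19, 165/19]
R5 ← R5 − (882/1031)·R4: [0, 0, 0, 0, -10044/1031, -12555/1031]
5 nonzero rows, so the 5 vectors span a space of dimension 5.
Since 5 = 5, the vectors are linearly independent.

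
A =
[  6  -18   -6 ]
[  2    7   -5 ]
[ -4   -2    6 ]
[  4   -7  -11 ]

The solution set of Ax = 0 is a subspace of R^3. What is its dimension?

0

Row reduce to echelon form.
R2 ← R2 − (1/3)·R1: [0, 13, -3]
R3 ← R3 + (2/3)·R1: [0, -14, 2]
R4 ← R4 − (2/3)·R1: [0, 5, -7]
R3 ← R3 + (14/13)·R2: [0, 0, -16/13]
R4 ← R4 − (5/13)·R2: [0, 0, -76/13]
R4 ← R4 − (19/4)·R3: [0, 0, 0]
3 nonzero rows, so rank(A) = 3.
A has 3 columns; by rank–nullity, nullity = 3 − 3 = 0.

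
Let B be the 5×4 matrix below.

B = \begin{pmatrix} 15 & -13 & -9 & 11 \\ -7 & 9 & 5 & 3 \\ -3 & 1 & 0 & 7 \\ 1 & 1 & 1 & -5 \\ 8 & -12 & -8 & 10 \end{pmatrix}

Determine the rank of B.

Row reduce to echelon form.
R2 ← R2 + (7/15)·R1: [0, 44/15, 4/5, 122/15]
R3 ← R3 + (1/5)·R1: [0, -8/5, -9/5, 46/5]
R4 ← R4 − (1/15)·R1: [0, 28/15, 8/5, -86/15]
R5 ← R5 − (8/15)·R1: [0, -76/15, -16/5, 62/15]
R3 ← R3 + (6/11)·R2: [0, 0, -15/11, 150/11]
R4 ← R4 − (7/11)·R2: [0, 0, 12/11, -120/11]
R5 ← R5 + (19/11)·R2: [0, 0, -20/11, 200/11]
R4 ← R4 + (4/5)·R3: [0, 0, 0, 0]
R5 ← R5 − (4/3)·R3: [0, 0, 0, 0]
Echelon form has 3 nonzero rows, so rank(B) = 3.

3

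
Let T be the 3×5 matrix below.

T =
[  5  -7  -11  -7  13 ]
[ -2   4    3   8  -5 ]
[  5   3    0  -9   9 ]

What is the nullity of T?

Row reduce to echelon form.
R2 ← R2 + (2/5)·R1: [0, 6/5, -7/5, 26/5, 1/5]
R3 ← R3 − R1: [0, 10, 11, -2, -4]
R3 ← R3 − (25/3)·R2: [0, 0, 68/3, -136/3, -17/3]
3 nonzero rows, so rank(T) = 3.
T has 5 columns; by rank–nullity, nullity = 5 − 3 = 2.

2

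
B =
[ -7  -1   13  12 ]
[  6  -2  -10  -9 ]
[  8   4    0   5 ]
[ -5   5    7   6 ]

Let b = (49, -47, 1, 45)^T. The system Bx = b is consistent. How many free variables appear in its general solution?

Row reduce the augmented matrix [B | b].
R2 ← R2 + (6/7)·R1: [0, -20/7, 8/7, 9/7, -5]
R3 ← R3 + (8/7)·R1: [0, 20/7, 104/7, 131/7, 57]
R4 ← R4 − (5/7)·R1: [0, 40/7, -16/7, -18/7, 10]
R3 ← R3 + R2: [0, 0, 16, 20, 52]
R4 ← R4 + (2)·R2: [0, 0, 0, 0, 0]
The echelon form has 3 nonzero rows, and every pivot lies in the first 4 columns, so rank(B) = rank([B|b]) = 3.
The system is consistent.
Free variables = (unknowns) − (rank) = 4 − 3 = 1.

1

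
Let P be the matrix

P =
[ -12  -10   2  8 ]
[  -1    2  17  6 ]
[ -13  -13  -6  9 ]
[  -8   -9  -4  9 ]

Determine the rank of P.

Row reduce to echelon form.
R2 ← R2 − (1/12)·R1: [0, 17/6, 101/6, 16/3]
R3 ← R3 − (13/12)·R1: [0, -13/6, -49/6, 1/3]
R4 ← R4 − (2/3)·R1: [0, -7/3, -16/3, 11/3]
R3 ← R3 + (13/17)·R2: [0, 0, 80/17, 75/17]
R4 ← R4 + (14/17)·R2: [0, 0, 145/17, 137/17]
R4 ← R4 − (29/16)·R3: [0, 0, 0, 1/16]
Echelon form has 4 nonzero rows, so rank(P) = 4.

4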